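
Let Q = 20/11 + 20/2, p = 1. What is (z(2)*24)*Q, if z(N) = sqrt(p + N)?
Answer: 3120*sqrt(3)/11 ≈ 491.27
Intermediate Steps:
Q = 130/11 (Q = 20*(1/11) + 20*(1/2) = 20/11 + 10 = 130/11 ≈ 11.818)
z(N) = sqrt(1 + N)
(z(2)*24)*Q = (sqrt(1 + 2)*24)*(130/11) = (sqrt(3)*24)*(130/11) = (24*sqrt(3))*(130/11) = 3120*sqrt(3)/11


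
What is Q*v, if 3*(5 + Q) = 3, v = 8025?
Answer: -32100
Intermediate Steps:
Q = -4 (Q = -5 + (⅓)*3 = -5 + 1 = -4)
Q*v = -4*8025 = -32100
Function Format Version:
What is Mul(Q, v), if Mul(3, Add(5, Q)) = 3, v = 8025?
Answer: -32100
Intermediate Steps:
Q = -4 (Q = Add(-5, Mul(Rational(1, 3), 3)) = Add(-5, 1) = -4)
Mul(Q, v) = Mul(-4, 8025) = -32100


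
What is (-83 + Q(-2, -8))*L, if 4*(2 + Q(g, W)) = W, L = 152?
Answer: -13224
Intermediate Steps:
Q(g, W) = -2 + W/4
(-83 + Q(-2, -8))*L = (-83 + (-2 + (¼)*(-8)))*152 = (-83 + (-2 - 2))*152 = (-83 - 4)*152 = -87*152 = -13224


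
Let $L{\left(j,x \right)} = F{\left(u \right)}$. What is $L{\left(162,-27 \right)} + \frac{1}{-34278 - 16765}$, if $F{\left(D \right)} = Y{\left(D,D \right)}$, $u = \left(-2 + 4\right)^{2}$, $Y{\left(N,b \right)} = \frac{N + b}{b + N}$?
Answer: $\frac{51042}{51043} \approx 0.99998$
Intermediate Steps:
$Y{\left(N,b \right)} = 1$ ($Y{\left(N,b \right)} = \frac{N + b}{N + b} = 1$)
$u = 4$ ($u = 2^{2} = 4$)
$F{\left(D \right)} = 1$
$L{\left(j,x \right)} = 1$
$L{\left(162,-27 \right)} + \frac{1}{-34278 - 16765} = 1 + \frac{1}{-34278 - 16765} = 1 + \frac{1}{-51043} = 1 - \frac{1}{51043} = \frac{51042}{51043}$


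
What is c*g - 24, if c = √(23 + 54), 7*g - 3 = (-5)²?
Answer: -24 + 4*√77 ≈ 11.100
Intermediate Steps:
g = 4 (g = 3/7 + (⅐)*(-5)² = 3/7 + (⅐)*25 = 3/7 + 25/7 = 4)
c = √77 ≈ 8.7750
c*g - 24 = √77*4 - 24 = 4*√77 - 24 = -24 + 4*√77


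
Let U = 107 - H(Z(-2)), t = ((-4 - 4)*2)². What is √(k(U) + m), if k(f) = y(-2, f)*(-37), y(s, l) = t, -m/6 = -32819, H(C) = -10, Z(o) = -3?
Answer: √187442 ≈ 432.95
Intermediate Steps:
m = 196914 (m = -6*(-32819) = 196914)
t = 256 (t = (-8*2)² = (-16)² = 256)
y(s, l) = 256
U = 117 (U = 107 - 1*(-10) = 107 + 10 = 117)
k(f) = -9472 (k(f) = 256*(-37) = -9472)
√(k(U) + m) = √(-9472 + 196914) = √187442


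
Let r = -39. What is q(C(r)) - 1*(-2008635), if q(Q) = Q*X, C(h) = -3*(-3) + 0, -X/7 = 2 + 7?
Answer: 2008068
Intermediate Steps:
X = -63 (X = -7*(2 + 7) = -7*9 = -63)
C(h) = 9 (C(h) = 9 + 0 = 9)
q(Q) = -63*Q (q(Q) = Q*(-63) = -63*Q)
q(C(r)) - 1*(-2008635) = -63*9 - 1*(-2008635) = -567 + 2008635 = 2008068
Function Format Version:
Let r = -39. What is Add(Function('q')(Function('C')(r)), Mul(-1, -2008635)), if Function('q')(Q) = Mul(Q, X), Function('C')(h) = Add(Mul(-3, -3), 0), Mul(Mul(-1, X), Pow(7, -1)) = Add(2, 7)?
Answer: 2008068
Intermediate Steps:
X = -63 (X = Mul(-7, Add(2, 7)) = Mul(-7, 9) = -63)
Function('C')(h) = 9 (Function('C')(h) = Add(9, 0) = 9)
Function('q')(Q) = Mul(-63, Q) (Function('q')(Q) = Mul(Q, -63) = Mul(-63, Q))
Add(Function('q')(Function('C')(r)), Mul(-1, -2008635)) = Add(Mul(-63, 9), Mul(-1, -2008635)) = Add(-567, 2008635) = 2008068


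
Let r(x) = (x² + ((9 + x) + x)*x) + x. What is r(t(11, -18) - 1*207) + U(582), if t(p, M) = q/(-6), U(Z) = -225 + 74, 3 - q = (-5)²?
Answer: 121849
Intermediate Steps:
q = -22 (q = 3 - 1*(-5)² = 3 - 1*25 = 3 - 25 = -22)
U(Z) = -151
t(p, M) = 11/3 (t(p, M) = -22/(-6) = -22*(-⅙) = 11/3)
r(x) = x + x² + x*(9 + 2*x) (r(x) = (x² + (9 + 2*x)*x) + x = (x² + x*(9 + 2*x)) + x = x + x² + x*(9 + 2*x))
r(t(11, -18) - 1*207) + U(582) = (11/3 - 1*207)*(10 + 3*(11/3 - 1*207)) - 151 = (11/3 - 207)*(10 + 3*(11/3 - 207)) - 151 = -610*(10 + 3*(-610/3))/3 - 151 = -610*(10 - 610)/3 - 151 = -610/3*(-600) - 151 = 122000 - 151 = 121849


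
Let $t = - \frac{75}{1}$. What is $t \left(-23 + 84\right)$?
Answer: $-4575$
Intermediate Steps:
$t = -75$ ($t = \left(-75\right) 1 = -75$)
$t \left(-23 + 84\right) = - 75 \left(-23 + 84\right) = \left(-75\right) 61 = -4575$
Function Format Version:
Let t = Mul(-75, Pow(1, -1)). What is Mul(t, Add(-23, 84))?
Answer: -4575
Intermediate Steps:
t = -75 (t = Mul(-75, 1) = -75)
Mul(t, Add(-23, 84)) = Mul(-75, Add(-23, 84)) = Mul(-75, 61) = -4575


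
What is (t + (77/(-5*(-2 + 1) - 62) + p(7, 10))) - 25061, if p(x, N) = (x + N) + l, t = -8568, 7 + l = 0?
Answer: -1916360/57 ≈ -33620.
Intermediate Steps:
l = -7 (l = -7 + 0 = -7)
p(x, N) = -7 + N + x (p(x, N) = (x + N) - 7 = (N + x) - 7 = -7 + N + x)
(t + (77/(-5*(-2 + 1) - 62) + p(7, 10))) - 25061 = (-8568 + (77/(-5*(-2 + 1) - 62) + (-7 + 10 + 7))) - 25061 = (-8568 + (77/(-5*(-1) - 62) + 10)) - 25061 = (-8568 + (77/(5 - 62) + 10)) - 25061 = (-8568 + (77/(-57) + 10)) - 25061 = (-8568 + (-1/57*77 + 10)) - 25061 = (-8568 + (-77/57 + 10)) - 25061 = (-8568 + 493/57) - 25061 = -487883/57 - 25061 = -1916360/57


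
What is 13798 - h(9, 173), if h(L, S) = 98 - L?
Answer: 13709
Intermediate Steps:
13798 - h(9, 173) = 13798 - (98 - 1*9) = 13798 - (98 - 9) = 13798 - 1*89 = 13798 - 89 = 13709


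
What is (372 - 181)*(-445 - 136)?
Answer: -110971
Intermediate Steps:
(372 - 181)*(-445 - 136) = 191*(-581) = -110971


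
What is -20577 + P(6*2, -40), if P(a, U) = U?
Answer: -20617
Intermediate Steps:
-20577 + P(6*2, -40) = -20577 - 40 = -20617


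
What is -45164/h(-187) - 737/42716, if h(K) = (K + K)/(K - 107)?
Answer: -283596275147/7987892 ≈ -35503.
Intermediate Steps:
h(K) = 2*K/(-107 + K) (h(K) = (2*K)/(-107 + K) = 2*K/(-107 + K))
-45164/h(-187) - 737/42716 = -45164/(2*(-187)/(-107 - 187)) - 737/42716 = -45164/(2*(-187)/(-294)) - 737*1/42716 = -45164/(2*(-187)*(-1/294)) - 737/42716 = -45164/187/147 - 737/42716 = -45164*147/187 - 737/42716 = -6639108/187 - 737/42716 = -283596275147/7987892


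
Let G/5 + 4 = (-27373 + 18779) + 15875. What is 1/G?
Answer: 1/36385 ≈ 2.7484e-5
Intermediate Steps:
G = 36385 (G = -20 + 5*((-27373 + 18779) + 15875) = -20 + 5*(-8594 + 15875) = -20 + 5*7281 = -20 + 36405 = 36385)
1/G = 1/36385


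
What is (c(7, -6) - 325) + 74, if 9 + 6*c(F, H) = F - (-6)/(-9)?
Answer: -2263/9 ≈ -251.44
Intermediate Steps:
c(F, H) = -29/18 + F/6 (c(F, H) = -3/2 + (F - (-6)/(-9))/6 = -3/2 + (F - (-6)*(-1)/9)/6 = -3/2 + (F - 1*2/3)/6 = -3/2 + (F - 2/3)/6 = -3/2 + (-2/3 + F)/6 = -3/2 + (-1/9 + F/6) = -29/18 + F/6)
(c(7, -6) - 325) + 74 = ((-29/18 + (1/6)*7) - 325) + 74 = ((-29/18 + 7/6) - 325) + 74 = (-4/9 - 325) + 74 = -2929/9 + 74 = -2263/9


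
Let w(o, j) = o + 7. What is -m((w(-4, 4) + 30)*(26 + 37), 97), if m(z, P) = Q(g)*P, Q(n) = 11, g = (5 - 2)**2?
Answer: -1067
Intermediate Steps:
w(o, j) = 7 + o
g = 9 (g = 3**2 = 9)
m(z, P) = 11*P
-m((w(-4, 4) + 30)*(26 + 37), 97) = -11*97 = -1*1067 = -1067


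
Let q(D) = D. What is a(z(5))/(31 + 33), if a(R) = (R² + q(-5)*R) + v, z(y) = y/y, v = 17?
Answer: 13/64 ≈ 0.20313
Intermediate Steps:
z(y) = 1
a(R) = 17 + R² - 5*R (a(R) = (R² - 5*R) + 17 = 17 + R² - 5*R)
a(z(5))/(31 + 33) = (17 + 1² - 5*1)/(31 + 33) = (17 + 1 - 5)/64 = 13*(1/64) = 13/64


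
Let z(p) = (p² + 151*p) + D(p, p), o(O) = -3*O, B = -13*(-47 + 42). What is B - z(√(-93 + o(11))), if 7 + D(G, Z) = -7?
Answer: 205 - 453*I*√14 ≈ 205.0 - 1695.0*I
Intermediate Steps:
D(G, Z) = -14 (D(G, Z) = -7 - 7 = -14)
B = 65 (B = -13*(-5) = 65)
z(p) = -14 + p² + 151*p (z(p) = (p² + 151*p) - 14 = -14 + p² + 151*p)
B - z(√(-93 + o(11))) = 65 - (-14 + (√(-93 - 3*11))² + 151*√(-93 - 3*11)) = 65 - (-14 + (√(-93 - 33))² + 151*√(-93 - 33)) = 65 - (-14 + (√(-126))² + 151*√(-126)) = 65 - (-14 + (3*I*√14)² + 151*(3*I*√14)) = 65 - (-14 - 126 + 453*I*√14) = 65 - (-140 + 453*I*√14) = 65 + (140 - 453*I*√14) = 205 - 453*I*√14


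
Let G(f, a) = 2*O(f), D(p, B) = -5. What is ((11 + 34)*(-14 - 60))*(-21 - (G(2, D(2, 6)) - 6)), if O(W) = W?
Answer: 63270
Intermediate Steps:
G(f, a) = 2*f
((11 + 34)*(-14 - 60))*(-21 - (G(2, D(2, 6)) - 6)) = ((11 + 34)*(-14 - 60))*(-21 - (2*2 - 6)) = (45*(-74))*(-21 - (4 - 6)) = -3330*(-21 - 1*(-2)) = -3330*(-21 + 2) = -3330*(-19) = 63270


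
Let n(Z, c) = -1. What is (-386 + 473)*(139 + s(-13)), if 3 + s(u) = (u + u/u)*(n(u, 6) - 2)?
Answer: 14964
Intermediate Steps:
s(u) = -6 - 3*u (s(u) = -3 + (u + u/u)*(-1 - 2) = -3 + (u + 1)*(-3) = -3 + (1 + u)*(-3) = -3 + (-3 - 3*u) = -6 - 3*u)
(-386 + 473)*(139 + s(-13)) = (-386 + 473)*(139 + (-6 - 3*(-13))) = 87*(139 + (-6 + 39)) = 87*(139 + 33) = 87*172 = 14964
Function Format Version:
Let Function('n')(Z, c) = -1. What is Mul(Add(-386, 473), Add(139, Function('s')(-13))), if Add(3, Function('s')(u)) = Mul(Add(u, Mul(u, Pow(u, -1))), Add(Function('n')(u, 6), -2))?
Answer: 14964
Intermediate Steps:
Function('s')(u) = Add(-6, Mul(-3, u)) (Function('s')(u) = Add(-3, Mul(Add(u, Mul(u, Pow(u, -1))), Add(-1, -2))) = Add(-3, Mul(Add(u, 1), -3)) = Add(-3, Mul(Add(1, u), -3)) = Add(-3, Add(-3, Mul(-3, u))) = Add(-6, Mul(-3, u)))
Mul(Add(-386, 473), Add(139, Function('s')(-13))) = Mul(Add(-386, 473), Add(139, Add(-6, Mul(-3, -13)))) = Mul(87, Add(139, Add(-6, 39))) = Mul(87, Add(139, 33)) = Mul(87, 172) = 14964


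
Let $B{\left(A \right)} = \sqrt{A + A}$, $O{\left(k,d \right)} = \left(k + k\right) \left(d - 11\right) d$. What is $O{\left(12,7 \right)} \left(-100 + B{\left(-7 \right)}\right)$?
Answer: $67200 - 672 i \sqrt{14} \approx 67200.0 - 2514.4 i$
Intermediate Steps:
$O{\left(k,d \right)} = 2 d k \left(-11 + d\right)$ ($O{\left(k,d \right)} = 2 k \left(d - 11\right) d = 2 k \left(-11 + d\right) d = 2 d k \left(-11 + d\right)$)
$B{\left(A \right)} = \sqrt{2} \sqrt{A}$ ($B{\left(A \right)} = \sqrt{2 A} = \sqrt{2} \sqrt{A}$)
$O{\left(12,7 \right)} \left(-100 + B{\left(-7 \right)}\right) = 2 \cdot 7 \cdot 12 \left(-11 + 7\right) \left(-100 + \sqrt{2} \sqrt{-7}\right) = 2 \cdot 7 \cdot 12 \left(-4\right) \left(-100 + \sqrt{2} i \sqrt{7}\right) = - 672 \left(-100 + i \sqrt{14}\right) = 67200 - 672 i \sqrt{14}$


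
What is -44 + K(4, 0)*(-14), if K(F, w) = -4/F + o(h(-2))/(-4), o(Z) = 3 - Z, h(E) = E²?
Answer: -67/2 ≈ -33.500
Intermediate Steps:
K(F, w) = ¼ - 4/F (K(F, w) = -4/F + (3 - 1*(-2)²)/(-4) = -4/F + (3 - 1*4)*(-¼) = -4/F + (3 - 4)*(-¼) = -4/F - 1*(-¼) = -4/F + ¼ = ¼ - 4/F)
-44 + K(4, 0)*(-14) = -44 + ((¼)*(-16 + 4)/4)*(-14) = -44 + ((¼)*(¼)*(-12))*(-14) = -44 - ¾*(-14) = -44 + 21/2 = -67/2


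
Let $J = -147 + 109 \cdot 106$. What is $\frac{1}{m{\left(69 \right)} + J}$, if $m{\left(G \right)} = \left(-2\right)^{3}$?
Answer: $\frac{1}{11399} \approx 8.7727 \cdot 10^{-5}$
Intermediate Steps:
$m{\left(G \right)} = -8$
$J = 11407$ ($J = -147 + 11554 = 11407$)
$\frac{1}{m{\left(69 \right)} + J} = \frac{1}{-8 + 11407} = \frac{1}{11399}$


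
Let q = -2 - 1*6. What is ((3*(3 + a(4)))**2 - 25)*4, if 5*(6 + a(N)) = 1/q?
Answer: 91769/400 ≈ 229.42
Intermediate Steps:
q = -8 (q = -2 - 6 = -8)
a(N) = -241/40 (a(N) = -6 + (1/5)/(-8) = -6 + (1/5)*(-1/8) = -6 - 1/40 = -241/40)
((3*(3 + a(4)))**2 - 25)*4 = ((3*(3 - 241/40))**2 - 25)*4 = ((3*(-121/40))**2 - 25)*4 = ((-363/40)**2 - 25)*4 = (131769/1600 - 25)*4 = (91769/1600)*4 = 91769/400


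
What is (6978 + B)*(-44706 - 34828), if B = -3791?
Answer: -253474858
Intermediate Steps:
(6978 + B)*(-44706 - 34828) = (6978 - 3791)*(-44706 - 34828) = 3187*(-79534) = -253474858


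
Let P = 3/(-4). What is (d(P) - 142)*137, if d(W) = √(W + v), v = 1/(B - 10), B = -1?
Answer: -19454 + 137*I*√407/22 ≈ -19454.0 + 125.63*I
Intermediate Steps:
P = -¾ (P = 3*(-¼) = -¾ ≈ -0.75000)
v = -1/11 (v = 1/(-1 - 10) = 1/(-11) = -1/11 ≈ -0.090909)
d(W) = √(-1/11 + W) (d(W) = √(W - 1/11) = √(-1/11 + W))
(d(P) - 142)*137 = (√(-11 + 121*(-¾))/11 - 142)*137 = (√(-11 - 363/4)/11 - 142)*137 = (√(-407/4)/11 - 142)*137 = ((I*√407/2)/11 - 142)*137 = (I*√407/22 - 142)*137 = (-142 + I*√407/22)*137 = -19454 + 137*I*√407/22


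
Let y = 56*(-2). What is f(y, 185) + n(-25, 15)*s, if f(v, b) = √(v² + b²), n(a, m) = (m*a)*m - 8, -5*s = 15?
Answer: 16899 + √46769 ≈ 17115.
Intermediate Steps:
s = -3 (s = -⅕*15 = -3)
n(a, m) = -8 + a*m² (n(a, m) = (a*m)*m - 8 = a*m² - 8 = -8 + a*m²)
y = -112
f(v, b) = √(b² + v²)
f(y, 185) + n(-25, 15)*s = √(185² + (-112)²) + (-8 - 25*15²)*(-3) = √(34225 + 12544) + (-8 - 25*225)*(-3) = √46769 + (-8 - 5625)*(-3) = √46769 - 5633*(-3) = √46769 + 16899 = 16899 + √46769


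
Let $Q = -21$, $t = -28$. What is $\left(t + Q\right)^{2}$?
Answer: $2401$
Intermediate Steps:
$\left(t + Q\right)^{2} = \left(-28 - 21\right)^{2} = \left(-49\right)^{2} = 2401$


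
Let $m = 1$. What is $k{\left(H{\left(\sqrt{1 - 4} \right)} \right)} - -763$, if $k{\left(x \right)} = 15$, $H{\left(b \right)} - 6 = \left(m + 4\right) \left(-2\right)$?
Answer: $778$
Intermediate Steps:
$H{\left(b \right)} = -4$ ($H{\left(b \right)} = 6 + \left(1 + 4\right) \left(-2\right) = 6 + 5 \left(-2\right) = 6 - 10 = -4$)
$k{\left(H{\left(\sqrt{1 - 4} \right)} \right)} - -763 = 15 - -763 = 15 + 763 = 778$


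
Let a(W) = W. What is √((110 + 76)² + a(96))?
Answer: 14*√177 ≈ 186.26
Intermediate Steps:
√((110 + 76)² + a(96)) = √((110 + 76)² + 96) = √(186² + 96) = √(34596 + 96) = √34692 = 14*√177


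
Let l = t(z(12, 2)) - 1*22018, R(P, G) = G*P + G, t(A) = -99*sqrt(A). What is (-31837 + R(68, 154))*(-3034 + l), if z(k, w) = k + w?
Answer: 531377972 + 2099889*sqrt(14) ≈ 5.3924e+8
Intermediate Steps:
R(P, G) = G + G*P
l = -22018 - 99*sqrt(14) (l = -99*sqrt(12 + 2) - 1*22018 = -99*sqrt(14) - 22018 = -22018 - 99*sqrt(14) ≈ -22388.)
(-31837 + R(68, 154))*(-3034 + l) = (-31837 + 154*(1 + 68))*(-3034 + (-22018 - 99*sqrt(14))) = (-31837 + 154*69)*(-25052 - 99*sqrt(14)) = (-31837 + 10626)*(-25052 - 99*sqrt(14)) = -21211*(-25052 - 99*sqrt(14)) = 531377972 + 2099889*sqrt(14)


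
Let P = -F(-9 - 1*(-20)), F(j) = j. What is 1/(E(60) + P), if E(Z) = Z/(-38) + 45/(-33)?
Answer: -209/2914 ≈ -0.071723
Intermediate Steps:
E(Z) = -15/11 - Z/38 (E(Z) = Z*(-1/38) + 45*(-1/33) = -Z/38 - 15/11 = -15/11 - Z/38)
P = -11 (P = -(-9 - 1*(-20)) = -(-9 + 20) = -1*11 = -11)
1/(E(60) + P) = 1/((-15/11 - 1/38*60) - 11) = 1/((-15/11 - 30/19) - 11) = 1/(-615/209 - 11) = 1/(-2914/209) = -209/2914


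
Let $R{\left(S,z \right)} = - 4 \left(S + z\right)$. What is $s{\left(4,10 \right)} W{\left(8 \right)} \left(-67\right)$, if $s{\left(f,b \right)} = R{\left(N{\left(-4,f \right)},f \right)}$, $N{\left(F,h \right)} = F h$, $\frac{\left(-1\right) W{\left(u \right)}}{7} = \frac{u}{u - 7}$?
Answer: $180096$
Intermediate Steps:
$W{\left(u \right)} = - \frac{7 u}{-7 + u}$ ($W{\left(u \right)} = - 7 \frac{u}{u - 7} = - 7 \frac{u}{-7 + u} = - \frac{7 u}{-7 + u}$)
$R{\left(S,z \right)} = - 4 S - 4 z$
$s{\left(f,b \right)} = 12 f$ ($s{\left(f,b \right)} = - 4 \left(- 4 f\right) - 4 f = 16 f - 4 f = 12 f$)
$s{\left(4,10 \right)} W{\left(8 \right)} \left(-67\right) = 12 \cdot 4 \left(\left(-7\right) 8 \frac{1}{-7 + 8}\right) \left(-67\right) = 48 \left(\left(-7\right) 8 \cdot 1^{-1}\right) \left(-67\right) = 48 \left(\left(-7\right) 8 \cdot 1\right) \left(-67\right) = 48 \left(-56\right) \left(-67\right) = \left(-2688\right) \left(-67\right) = 180096$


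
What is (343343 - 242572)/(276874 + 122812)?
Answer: 100771/399686 ≈ 0.25213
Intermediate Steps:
(343343 - 242572)/(276874 + 122812) = 100771/399686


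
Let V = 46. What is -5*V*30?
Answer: -6900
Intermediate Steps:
-5*V*30 = -5*46*30 = -230*30 = -6900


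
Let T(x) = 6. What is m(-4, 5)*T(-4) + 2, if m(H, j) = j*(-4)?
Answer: -118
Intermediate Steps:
m(H, j) = -4*j
m(-4, 5)*T(-4) + 2 = -4*5*6 + 2 = -20*6 + 2 = -120 + 2 = -118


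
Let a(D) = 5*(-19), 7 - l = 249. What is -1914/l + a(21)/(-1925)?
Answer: 3064/385 ≈ 7.9584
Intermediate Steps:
l = -242 (l = 7 - 1*249 = 7 - 249 = -242)
a(D) = -95
-1914/l + a(21)/(-1925) = -1914/(-242) - 95/(-1925) = -1914*(-1/242) - 95*(-1/1925) = 87/11 + 19/385 = 3064/385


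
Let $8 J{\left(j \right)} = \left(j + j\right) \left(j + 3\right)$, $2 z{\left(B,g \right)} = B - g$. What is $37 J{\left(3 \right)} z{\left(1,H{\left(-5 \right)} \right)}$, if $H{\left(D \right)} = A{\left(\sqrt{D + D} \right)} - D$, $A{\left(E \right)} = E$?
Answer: $-333 - \frac{333 i \sqrt{10}}{4} \approx -333.0 - 263.26 i$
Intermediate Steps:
$H{\left(D \right)} = - D + \sqrt{2} \sqrt{D}$ ($H{\left(D \right)} = \sqrt{D + D} - D = \sqrt{2 D} - D = \sqrt{2} \sqrt{D} - D = - D + \sqrt{2} \sqrt{D}$)
$z{\left(B,g \right)} = \frac{B}{2} - \frac{g}{2}$ ($z{\left(B,g \right)} = \frac{B - g}{2} = \frac{B}{2} - \frac{g}{2}$)
$J{\left(j \right)} = \frac{j \left(3 + j\right)}{4}$ ($J{\left(j \right)} = \frac{\left(j + j\right) \left(j + 3\right)}{8} = \frac{2 j \left(3 + j\right)}{8} = \frac{j \left(3 + j\right)}{4}$)
$37 J{\left(3 \right)} z{\left(1,H{\left(-5 \right)} \right)} = 37 \cdot \frac{1}{4} \cdot 3 \left(3 + 3\right) \left(\frac{1}{2} \cdot 1 - \frac{\left(-1\right) \left(-5\right) + \sqrt{2} \sqrt{-5}}{2}\right) = 37 \cdot \frac{1}{4} \cdot 3 \cdot 6 \left(\frac{1}{2} - \frac{5 + \sqrt{2} i \sqrt{5}}{2}\right) = 37 \cdot \frac{9}{2} \left(\frac{1}{2} - \frac{5 + i \sqrt{10}}{2}\right) = \frac{333 \left(\frac{1}{2} - \left(\frac{5}{2} + \frac{i \sqrt{10}}{2}\right)\right)}{2} = \frac{333 \left(-2 - \frac{i \sqrt{10}}{2}\right)}{2} = -333 - \frac{333 i \sqrt{10}}{4}$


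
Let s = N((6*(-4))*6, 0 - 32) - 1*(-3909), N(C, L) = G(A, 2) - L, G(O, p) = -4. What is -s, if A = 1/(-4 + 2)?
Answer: -3937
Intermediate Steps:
A = -½ (A = 1/(-2) = -½ ≈ -0.50000)
N(C, L) = -4 - L
s = 3937 (s = (-4 - (0 - 32)) - 1*(-3909) = (-4 - 1*(-32)) + 3909 = (-4 + 32) + 3909 = 28 + 3909 = 3937)
-s = -1*3937 = -3937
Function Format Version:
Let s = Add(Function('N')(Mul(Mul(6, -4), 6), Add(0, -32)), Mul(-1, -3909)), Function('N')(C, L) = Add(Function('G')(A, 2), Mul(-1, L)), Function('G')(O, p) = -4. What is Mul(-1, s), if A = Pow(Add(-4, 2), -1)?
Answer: -3937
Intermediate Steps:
A = Rational(-1, 2) (A = Pow(-2, -1) = Rational(-1, 2) ≈ -0.50000)
Function('N')(C, L) = Add(-4, Mul(-1, L))
s = 3937 (s = Add(Add(-4, Mul(-1, Add(0, -32))), Mul(-1, -3909)) = Add(Add(-4, Mul(-1, -32)), 3909) = Add(Add(-4, 32), 3909) = Add(28, 3909) = 3937)
Mul(-1, s) = Mul(-1, 3937) = -3937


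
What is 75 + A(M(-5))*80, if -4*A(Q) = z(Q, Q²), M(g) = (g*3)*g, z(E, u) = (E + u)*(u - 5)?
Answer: -640679925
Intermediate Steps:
z(E, u) = (-5 + u)*(E + u) (z(E, u) = (E + u)*(-5 + u) = (-5 + u)*(E + u))
M(g) = 3*g² (M(g) = (3*g)*g = 3*g²)
A(Q) = -Q³/4 - Q⁴/4 + 5*Q/4 + 5*Q²/4 (A(Q) = -((Q²)² - 5*Q - 5*Q² + Q*Q²)/4 = -(Q⁴ - 5*Q - 5*Q² + Q³)/4 = -(Q³ + Q⁴ - 5*Q - 5*Q²)/4 = -Q³/4 - Q⁴/4 + 5*Q/4 + 5*Q²/4)
75 + A(M(-5))*80 = 75 + ((3*(-5)²)*(5 - (3*(-5)²)² - (3*(-5)²)³ + 5*(3*(-5)²))/4)*80 = 75 + ((3*25)*(5 - (3*25)² - (3*25)³ + 5*(3*25))/4)*80 = 75 + ((¼)*75*(5 - 1*75² - 1*75³ + 5*75))*80 = 75 + ((¼)*75*(5 - 1*5625 - 1*421875 + 375))*80 = 75 + ((¼)*75*(5 - 5625 - 421875 + 375))*80 = 75 + ((¼)*75*(-427120))*80 = 75 - 8008500*80 = 75 - 640680000 = -640679925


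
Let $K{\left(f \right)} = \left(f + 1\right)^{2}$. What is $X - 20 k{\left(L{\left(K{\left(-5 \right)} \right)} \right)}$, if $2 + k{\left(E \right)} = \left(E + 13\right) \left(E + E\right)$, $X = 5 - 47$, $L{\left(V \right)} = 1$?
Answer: $-562$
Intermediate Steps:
$K{\left(f \right)} = \left(1 + f\right)^{2}$
$X = -42$
$k{\left(E \right)} = -2 + 2 E \left(13 + E\right)$ ($k{\left(E \right)} = -2 + \left(E + 13\right) \left(E + E\right) = -2 + \left(13 + E\right) 2 E = -2 + 2 E \left(13 + E\right)$)
$X - 20 k{\left(L{\left(K{\left(-5 \right)} \right)} \right)} = -42 - 20 \left(-2 + 2 \cdot 1^{2} + 26 \cdot 1\right) = -42 - 20 \left(-2 + 2 \cdot 1 + 26\right) = -42 - 20 \left(-2 + 2 + 26\right) = -42 - 520 = -562$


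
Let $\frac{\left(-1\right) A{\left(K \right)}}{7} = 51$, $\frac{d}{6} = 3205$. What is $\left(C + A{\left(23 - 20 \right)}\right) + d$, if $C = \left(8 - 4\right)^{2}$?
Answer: $18889$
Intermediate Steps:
$d = 19230$ ($d = 6 \cdot 3205 = 19230$)
$A{\left(K \right)} = -357$ ($A{\left(K \right)} = \left(-7\right) 51 = -357$)
$C = 16$ ($C = 4^{2} = 16$)
$\left(C + A{\left(23 - 20 \right)}\right) + d = \left(16 - 357\right) + 19230 = -341 + 19230 = 18889$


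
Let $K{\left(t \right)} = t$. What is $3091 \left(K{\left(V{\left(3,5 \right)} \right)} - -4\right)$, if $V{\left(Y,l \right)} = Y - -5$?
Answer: $37092$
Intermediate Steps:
$V{\left(Y,l \right)} = 5 + Y$ ($V{\left(Y,l \right)} = Y + 5 = 5 + Y$)
$3091 \left(K{\left(V{\left(3,5 \right)} \right)} - -4\right) = 3091 \left(\left(5 + 3\right) - -4\right) = 3091 \left(8 + 4\right) = 3091 \cdot 12 = 37092$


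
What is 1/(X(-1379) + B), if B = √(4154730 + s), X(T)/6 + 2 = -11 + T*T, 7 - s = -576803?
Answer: 950814/10848566756857 - √1182885/65091400541142 ≈ 8.7628e-8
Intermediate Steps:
s = 576810 (s = 7 - 1*(-576803) = 7 + 576803 = 576810)
X(T) = -78 + 6*T² (X(T) = -12 + 6*(-11 + T*T) = -12 + 6*(-11 + T²) = -12 + (-66 + 6*T²) = -78 + 6*T²)
B = 2*√1182885 (B = √(4154730 + 576810) = √4731540 = 2*√1182885 ≈ 2175.2)
1/(X(-1379) + B) = 1/((-78 + 6*(-1379)²) + 2*√1182885) = 1/((-78 + 6*1901641) + 2*√1182885) = 1/((-78 + 11409846) + 2*√1182885) = 1/(11409768 + 2*√1182885)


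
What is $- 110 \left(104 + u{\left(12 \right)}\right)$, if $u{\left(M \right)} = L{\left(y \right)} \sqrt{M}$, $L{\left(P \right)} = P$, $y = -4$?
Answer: $-11440 + 880 \sqrt{3} \approx -9915.8$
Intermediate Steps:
$u{\left(M \right)} = - 4 \sqrt{M}$
$- 110 \left(104 + u{\left(12 \right)}\right) = - 110 \left(104 - 4 \sqrt{12}\right) = - 110 \left(104 - 4 \cdot 2 \sqrt{3}\right) = - 110 \left(104 - 8 \sqrt{3}\right) = -11440 + 880 \sqrt{3}$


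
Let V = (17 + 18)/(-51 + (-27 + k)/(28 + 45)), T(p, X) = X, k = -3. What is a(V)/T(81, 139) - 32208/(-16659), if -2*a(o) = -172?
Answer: 1969862/771867 ≈ 2.5521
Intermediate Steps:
V = -2555/3753 (V = (17 + 18)/(-51 + (-27 - 3)/(28 + 45)) = 35/(-51 - 30/73) = 35/(-3753/73) = 35*(-73/3753) = -2555/3753 ≈ -0.68079)
a(o) = 86 (a(o) = -1/2*(-172) = 86)
a(V)/T(81, 139) - 32208/(-16659) = 86/139 - 32208/(-16659) = 86*(1/139) - 32208*(-1/16659) = 86/139 + 10736/5553 = 1969862/771867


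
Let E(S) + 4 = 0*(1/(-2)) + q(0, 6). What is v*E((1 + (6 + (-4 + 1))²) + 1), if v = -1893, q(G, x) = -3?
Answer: 13251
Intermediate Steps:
E(S) = -7 (E(S) = -4 + (0*(1/(-2)) - 3) = -4 + (0*(1*(-½)) - 3) = -4 + (0*(-½) - 3) = -4 + (0 - 3) = -4 - 3 = -7)
v*E((1 + (6 + (-4 + 1))²) + 1) = -1893*(-7) = 13251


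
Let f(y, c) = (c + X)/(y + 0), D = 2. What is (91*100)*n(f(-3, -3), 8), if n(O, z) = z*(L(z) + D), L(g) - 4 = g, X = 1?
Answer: 1019200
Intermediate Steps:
L(g) = 4 + g
f(y, c) = (1 + c)/y (f(y, c) = (c + 1)/(y + 0) = (1 + c)/y)
n(O, z) = z*(6 + z) (n(O, z) = z*((4 + z) + 2) = z*(6 + z))
(91*100)*n(f(-3, -3), 8) = (91*100)*(8*(6 + 8)) = 9100*(8*14) = 9100*112 = 1019200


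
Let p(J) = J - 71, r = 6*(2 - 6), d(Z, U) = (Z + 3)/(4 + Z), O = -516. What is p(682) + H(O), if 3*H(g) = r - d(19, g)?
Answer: 41585/69 ≈ 602.68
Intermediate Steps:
d(Z, U) = (3 + Z)/(4 + Z)
r = -24 (r = 6*(-4) = -24)
H(g) = -574/69 (H(g) = (-24 - (3 + 19)/(4 + 19))/3 = (-24 - 22/23)/3 = (⅓)*(-574/23) = -574/69)
p(J) = -71 + J
p(682) + H(O) = (-71 + 682) - 574/69 = 611 - 574/69 = 41585/69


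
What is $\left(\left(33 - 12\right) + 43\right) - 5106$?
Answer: $-5042$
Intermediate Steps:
$\left(\left(33 - 12\right) + 43\right) - 5106 = \left(21 + 43\right) - 5106 = 64 - 5106 = -5042$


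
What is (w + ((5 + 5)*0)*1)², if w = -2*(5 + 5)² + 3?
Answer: 38809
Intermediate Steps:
w = -197 (w = -2*10² + 3 = -2*100 + 3 = -200 + 3 = -197)
(w + ((5 + 5)*0)*1)² = (-197 + ((5 + 5)*0)*1)² = (-197 + (10*0)*1)² = (-197 + 0*1)² = (-197 + 0)² = (-197)² = 38809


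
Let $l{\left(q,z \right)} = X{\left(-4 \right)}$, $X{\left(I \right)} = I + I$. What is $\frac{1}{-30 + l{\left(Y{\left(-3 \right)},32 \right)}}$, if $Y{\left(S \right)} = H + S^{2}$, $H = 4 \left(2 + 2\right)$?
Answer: $- \frac{1}{38} \approx -0.026316$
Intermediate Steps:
$H = 16$ ($H = 4 \cdot 4 = 16$)
$Y{\left(S \right)} = 16 + S^{2}$
$X{\left(I \right)} = 2 I$
$l{\left(q,z \right)} = -8$ ($l{\left(q,z \right)} = 2 \left(-4\right) = -8$)
$\frac{1}{-30 + l{\left(Y{\left(-3 \right)},32 \right)}} = \frac{1}{-30 - 8} = \frac{1}{-38} = - \frac{1}{38}$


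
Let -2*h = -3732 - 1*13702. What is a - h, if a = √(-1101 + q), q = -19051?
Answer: -8717 + 2*I*√5038 ≈ -8717.0 + 141.96*I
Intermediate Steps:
h = 8717 (h = -(-3732 - 1*13702)/2 = -(-3732 - 13702)/2 = -½*(-17434) = 8717)
a = 2*I*√5038 (a = √(-1101 - 19051) = √(-20152) = 2*I*√5038 ≈ 141.96*I)
a - h = 2*I*√5038 - 1*8717 = 2*I*√5038 - 8717 = -8717 + 2*I*√5038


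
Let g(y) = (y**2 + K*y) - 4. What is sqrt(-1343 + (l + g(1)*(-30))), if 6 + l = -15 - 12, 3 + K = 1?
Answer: I*sqrt(1226) ≈ 35.014*I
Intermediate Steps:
K = -2 (K = -3 + 1 = -2)
l = -33 (l = -6 + (-15 - 12) = -6 - 27 = -33)
g(y) = -4 + y**2 - 2*y (g(y) = (y**2 - 2*y) - 4 = -4 + y**2 - 2*y)
sqrt(-1343 + (l + g(1)*(-30))) = sqrt(-1343 + (-33 + (-4 + 1**2 - 2*1)*(-30))) = sqrt(-1343 + (-33 + (-4 + 1 - 2)*(-30))) = sqrt(-1343 + (-33 - 5*(-30))) = sqrt(-1343 + (-33 + 150)) = sqrt(-1343 + 117) = sqrt(-1226) = I*sqrt(1226)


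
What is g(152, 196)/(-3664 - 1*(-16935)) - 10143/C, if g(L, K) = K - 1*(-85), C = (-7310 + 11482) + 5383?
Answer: -897434/862615 ≈ -1.0404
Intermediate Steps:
C = 9555 (C = 4172 + 5383 = 9555)
g(L, K) = 85 + K (g(L, K) = K + 85 = 85 + K)
g(152, 196)/(-3664 - 1*(-16935)) - 10143/C = (85 + 196)/(-3664 - 1*(-16935)) - 10143/9555 = 281/(-3664 + 16935) - 10143*1/9555 = 281/13271 - 69/65 = -897434/862615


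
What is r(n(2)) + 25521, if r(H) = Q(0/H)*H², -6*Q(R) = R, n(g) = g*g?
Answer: 25521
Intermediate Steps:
n(g) = g²
Q(R) = -R/6
r(H) = 0 (r(H) = (-0/H)*H² = (-⅙*0)*H² = 0*H² = 0)
r(n(2)) + 25521 = 0 + 25521 = 25521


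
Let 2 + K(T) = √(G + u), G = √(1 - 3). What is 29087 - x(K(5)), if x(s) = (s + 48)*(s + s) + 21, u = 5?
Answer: 29240 - 88*√(5 + I*√2) - 2*I*√2 ≈ 29041.0 - 30.387*I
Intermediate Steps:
G = I*√2 (G = √(-2) = I*√2 ≈ 1.4142*I)
K(T) = -2 + √(5 + I*√2) (K(T) = -2 + √(I*√2 + 5) = -2 + √(5 + I*√2))
x(s) = 21 + 2*s*(48 + s) (x(s) = (48 + s)*(2*s) + 21 = 2*s*(48 + s) + 21 = 21 + 2*s*(48 + s))
29087 - x(K(5)) = 29087 - (21 + 2*(-2 + √(5 + I*√2))² + 96*(-2 + √(5 + I*√2))) = 29087 - (21 + 2*(-2 + √(5 + I*√2))² + (-192 + 96*√(5 + I*√2))) = 29087 - (-171 + 2*(-2 + √(5 + I*√2))² + 96*√(5 + I*√2)) = 29087 + (171 - 96*√(5 + I*√2) - 2*(-2 + √(5 + I*√2))²) = 29258 - 96*√(5 + I*√2) - 2*(-2 + √(5 + I*√2))²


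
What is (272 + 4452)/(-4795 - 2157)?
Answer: -1181/1738 ≈ -0.67952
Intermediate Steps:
(272 + 4452)/(-4795 - 2157) = 4724/(-6952) = 4724*(-1/6952) = -1181/1738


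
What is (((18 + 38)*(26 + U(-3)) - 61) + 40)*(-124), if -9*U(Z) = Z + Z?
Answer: -547708/3 ≈ -1.8257e+5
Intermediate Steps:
U(Z) = -2*Z/9 (U(Z) = -(Z + Z)/9 = -2*Z/9)
(((18 + 38)*(26 + U(-3)) - 61) + 40)*(-124) = (((18 + 38)*(26 - 2/9*(-3)) - 61) + 40)*(-124) = ((56*(26 + ⅔) - 61) + 40)*(-124) = ((56*(80/3) - 61) + 40)*(-124) = ((4480/3 - 61) + 40)*(-124) = (4297/3 + 40)*(-124) = (4417/3)*(-124) = -547708/3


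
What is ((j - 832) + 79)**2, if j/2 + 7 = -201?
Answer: 1366561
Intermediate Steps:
j = -416 (j = -14 + 2*(-201) = -14 - 402 = -416)
((j - 832) + 79)**2 = ((-416 - 832) + 79)**2 = (-1248 + 79)**2 = (-1169)**2 = 1366561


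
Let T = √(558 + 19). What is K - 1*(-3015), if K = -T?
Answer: 3015 - √577 ≈ 2991.0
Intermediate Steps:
T = √577 ≈ 24.021
K = -√577 ≈ -24.021
K - 1*(-3015) = -√577 - 1*(-3015) = -√577 + 3015 = 3015 - √577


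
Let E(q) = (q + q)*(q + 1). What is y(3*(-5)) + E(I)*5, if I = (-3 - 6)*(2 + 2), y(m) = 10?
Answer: 12610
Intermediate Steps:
I = -36 (I = -9*4 = -36)
E(q) = 2*q*(1 + q) (E(q) = (2*q)*(1 + q) = 2*q*(1 + q))
y(3*(-5)) + E(I)*5 = 10 + (2*(-36)*(1 - 36))*5 = 10 + (2*(-36)*(-35))*5 = 10 + 2520*5 = 10 + 12600 = 12610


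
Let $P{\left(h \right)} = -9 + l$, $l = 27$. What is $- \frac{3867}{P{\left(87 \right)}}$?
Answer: $- \frac{1289}{6} \approx -214.83$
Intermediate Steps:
$P{\left(h \right)} = 18$ ($P{\left(h \right)} = -9 + 27 = 18$)
$- \frac{3867}{P{\left(87 \right)}} = - \frac{3867}{18} = \left(-3867\right) \frac{1}{18} = - \frac{1289}{6}$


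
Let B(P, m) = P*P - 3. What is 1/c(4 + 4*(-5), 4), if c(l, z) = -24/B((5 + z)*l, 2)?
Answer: -6911/8 ≈ -863.88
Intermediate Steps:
B(P, m) = -3 + P² (B(P, m) = P² - 3 = -3 + P²)
c(l, z) = -24/(-3 + l²*(5 + z)²) (c(l, z) = -24/(-3 + ((5 + z)*l)²) = -24/(-3 + (l*(5 + z))²) = -24/(-3 + l²*(5 + z)²))
1/c(4 + 4*(-5), 4) = 1/(-24/(-3 + (4 + 4*(-5))²*(5 + 4)²)) = 1/(-24/(-3 + (4 - 20)²*9²)) = 1/(-24/(-3 + (-16)²*81)) = 1/(-24/(-3 + 256*81)) = 1/(-24/(-3 + 20736)) = 1/(-24/20733) = 1/(-24*1/20733) = 1/(-8/6911) = -6911/8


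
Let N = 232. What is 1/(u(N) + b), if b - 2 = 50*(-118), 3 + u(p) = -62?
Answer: -1/5963 ≈ -0.00016770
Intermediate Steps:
u(p) = -65 (u(p) = -3 - 62 = -65)
b = -5898 (b = 2 + 50*(-118) = 2 - 5900 = -5898)
1/(u(N) + b) = 1/(-65 - 5898) = 1/(-5963) = -1/5963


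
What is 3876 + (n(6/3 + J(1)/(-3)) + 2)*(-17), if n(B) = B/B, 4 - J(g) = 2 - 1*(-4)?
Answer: 3825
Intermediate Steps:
J(g) = -2 (J(g) = 4 - (2 - 1*(-4)) = 4 - (2 + 4) = 4 - 1*6 = 4 - 6 = -2)
n(B) = 1
3876 + (n(6/3 + J(1)/(-3)) + 2)*(-17) = 3876 + (1 + 2)*(-17) = 3876 + 3*(-17) = 3876 - 51 = 3825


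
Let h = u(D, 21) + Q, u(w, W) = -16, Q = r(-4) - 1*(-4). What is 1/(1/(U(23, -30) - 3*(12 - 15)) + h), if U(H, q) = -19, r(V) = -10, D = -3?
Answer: -10/221 ≈ -0.045249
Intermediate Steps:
Q = -6 (Q = -10 - 1*(-4) = -10 + 4 = -6)
h = -22 (h = -16 - 6 = -22)
1/(1/(U(23, -30) - 3*(12 - 15)) + h) = 1/(1/(-19 - 3*(12 - 15)) - 22) = 1/(1/(-19 - 3*(-3)) - 22) = 1/(1/(-19 + 9) - 22) = 1/(1/(-10) - 22) = 1/(-1/10 - 22) = 1/(-221/10) = -10/221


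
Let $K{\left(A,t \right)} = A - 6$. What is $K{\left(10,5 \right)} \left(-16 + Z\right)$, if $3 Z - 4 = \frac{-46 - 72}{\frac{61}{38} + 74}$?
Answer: $- \frac{174528}{2873} \approx -60.748$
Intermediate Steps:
$K{\left(A,t \right)} = -6 + A$
$Z = \frac{2336}{2873}$ ($Z = \frac{4}{3} + \frac{\left(-46 - 72\right) \frac{1}{\frac{61}{38} + 74}}{3} = \frac{4}{3} + \frac{\left(-118\right) \frac{1}{61 \cdot \frac{1}{38} + 74}}{3} = \frac{4}{3} + \frac{\left(-118\right) \frac{1}{\frac{61}{38} + 74}}{3} = \frac{4}{3} + \frac{\left(-118\right) \frac{1}{\frac{2873}{38}}}{3} = \frac{4}{3} + \frac{\left(-118\right) \frac{38}{2873}}{3} = \frac{4}{3} + \frac{1}{3} \left(- \frac{4484}{2873}\right) = \frac{4}{3} - \frac{4484}{8619} = \frac{2336}{2873} \approx 0.81309$)
$K{\left(10,5 \right)} \left(-16 + Z\right) = \left(-6 + 10\right) \left(-16 + \frac{2336}{2873}\right) = 4 \left(- \frac{43632}{2873}\right) = - \frac{174528}{2873}$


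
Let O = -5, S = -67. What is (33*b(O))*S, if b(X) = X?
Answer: 11055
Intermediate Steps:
(33*b(O))*S = (33*(-5))*(-67) = -165*(-67) = 11055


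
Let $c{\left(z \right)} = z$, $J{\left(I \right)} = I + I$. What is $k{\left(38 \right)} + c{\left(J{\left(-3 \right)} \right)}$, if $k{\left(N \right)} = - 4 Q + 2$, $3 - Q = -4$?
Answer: $-32$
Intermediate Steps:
$J{\left(I \right)} = 2 I$
$Q = 7$ ($Q = 3 - -4 = 3 + 4 = 7$)
$k{\left(N \right)} = -26$ ($k{\left(N \right)} = \left(-4\right) 7 + 2 = -28 + 2 = -26$)
$k{\left(38 \right)} + c{\left(J{\left(-3 \right)} \right)} = -26 + 2 \left(-3\right) = -26 - 6 = -32$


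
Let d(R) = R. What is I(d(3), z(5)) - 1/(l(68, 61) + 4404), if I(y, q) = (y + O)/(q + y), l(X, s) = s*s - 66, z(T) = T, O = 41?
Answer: 88647/16118 ≈ 5.4999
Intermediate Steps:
l(X, s) = -66 + s**2 (l(X, s) = s**2 - 66 = -66 + s**2)
I(y, q) = (41 + y)/(q + y) (I(y, q) = (y + 41)/(q + y) = (41 + y)/(q + y))
I(d(3), z(5)) - 1/(l(68, 61) + 4404) = (41 + 3)/(5 + 3) - 1/((-66 + 61**2) + 4404) = 44/8 - 1/((-66 + 3721) + 4404) = (1/8)*44 - 1/(3655 + 4404) = 11/2 - 1/8059 = 88647/16118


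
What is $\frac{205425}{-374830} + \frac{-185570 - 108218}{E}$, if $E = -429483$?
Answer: $\frac{4378802153}{32196622578} \approx 0.136$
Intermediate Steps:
$\frac{205425}{-374830} + \frac{-185570 - 108218}{E} = \frac{205425}{-374830} + \frac{-185570 - 108218}{-429483} = 205425 \left(- \frac{1}{374830}\right) - - \frac{293788}{429483} = - \frac{41085}{74966} + \frac{293788}{429483} = \frac{4378802153}{32196622578}$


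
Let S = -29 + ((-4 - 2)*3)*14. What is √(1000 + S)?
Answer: √719 ≈ 26.814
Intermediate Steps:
S = -281 (S = -29 - 6*3*14 = -29 - 18*14 = -29 - 252 = -281)
√(1000 + S) = √(1000 - 281) = √719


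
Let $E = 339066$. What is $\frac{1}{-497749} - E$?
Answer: $- \frac{168769762435}{497749} \approx -3.3907 \cdot 10^{5}$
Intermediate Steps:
$\frac{1}{-497749} - E = \frac{1}{-497749} - 339066 = - \frac{1}{497749} - 339066 = - \frac{168769762435}{497749}$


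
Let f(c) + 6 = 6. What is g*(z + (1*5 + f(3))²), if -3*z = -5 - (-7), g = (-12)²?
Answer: 3504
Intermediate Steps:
g = 144
f(c) = 0 (f(c) = -6 + 6 = 0)
z = -⅔ (z = -(-5 - (-7))/3 = -(-5 - 1*(-7))/3 = -(-5 + 7)/3 = -⅓*2 = -⅔ ≈ -0.66667)
g*(z + (1*5 + f(3))²) = 144*(-⅔ + (1*5 + 0)²) = 144*(-⅔ + (5 + 0)²) = 144*(-⅔ + 5²) = 144*(-⅔ + 25) = 144*(73/3) = 3504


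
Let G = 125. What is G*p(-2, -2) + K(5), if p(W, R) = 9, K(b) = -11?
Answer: 1114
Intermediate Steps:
G*p(-2, -2) + K(5) = 125*9 - 11 = 1125 - 11 = 1114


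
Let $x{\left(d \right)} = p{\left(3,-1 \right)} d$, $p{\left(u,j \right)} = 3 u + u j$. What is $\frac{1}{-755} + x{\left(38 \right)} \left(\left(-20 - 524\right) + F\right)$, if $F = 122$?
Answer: $- \frac{72643081}{755} \approx -96216.0$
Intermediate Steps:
$p{\left(u,j \right)} = 3 u + j u$
$x{\left(d \right)} = 6 d$ ($x{\left(d \right)} = 3 \left(3 - 1\right) d = 3 \cdot 2 d = 6 d$)
$\frac{1}{-755} + x{\left(38 \right)} \left(\left(-20 - 524\right) + F\right) = \frac{1}{-755} + 6 \cdot 38 \left(\left(-20 - 524\right) + 122\right) = - \frac{1}{755} + 228 \left(-544 + 122\right) = - \frac{1}{755} + 228 \left(-422\right) = - \frac{1}{755} - 96216 = - \frac{72643081}{755}$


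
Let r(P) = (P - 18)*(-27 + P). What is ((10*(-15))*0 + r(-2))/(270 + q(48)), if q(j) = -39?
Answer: 580/231 ≈ 2.5108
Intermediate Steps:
r(P) = (-27 + P)*(-18 + P) (r(P) = (-18 + P)*(-27 + P) = (-27 + P)*(-18 + P))
((10*(-15))*0 + r(-2))/(270 + q(48)) = ((10*(-15))*0 + (486 + (-2)**2 - 45*(-2)))/(270 - 39) = (-150*0 + (486 + 4 + 90))/231 = (0 + 580)*(1/231) = 580*(1/231) = 580/231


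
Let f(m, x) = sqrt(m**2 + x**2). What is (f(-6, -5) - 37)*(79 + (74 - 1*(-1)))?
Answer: -5698 + 154*sqrt(61) ≈ -4495.2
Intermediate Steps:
(f(-6, -5) - 37)*(79 + (74 - 1*(-1))) = (sqrt((-6)**2 + (-5)**2) - 37)*(79 + (74 - 1*(-1))) = (sqrt(36 + 25) - 37)*(79 + (74 + 1)) = (sqrt(61) - 37)*(79 + 75) = (-37 + sqrt(61))*154 = -5698 + 154*sqrt(61)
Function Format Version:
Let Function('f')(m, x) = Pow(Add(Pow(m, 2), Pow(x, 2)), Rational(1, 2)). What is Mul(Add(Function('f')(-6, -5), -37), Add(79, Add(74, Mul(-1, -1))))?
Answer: Add(-5698, Mul(154, Pow(61, Rational(1, 2)))) ≈ -4495.2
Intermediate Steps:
Mul(Add(Function('f')(-6, -5), -37), Add(79, Add(74, Mul(-1, -1)))) = Mul(Add(Pow(Add(Pow(-6, 2), Pow(-5, 2)), Rational(1, 2)), -37), Add(79, Add(74, Mul(-1, -1)))) = Mul(Add(Pow(Add(36, 25), Rational(1, 2)), -37), Add(79, Add(74, 1))) = Mul(Add(Pow(61, Rational(1, 2)), -37), Add(79, 75)) = Mul(Add(-37, Pow(61, Rational(1, 2))), 154) = Add(-5698, Mul(154, Pow(61, Rational(1, 2))))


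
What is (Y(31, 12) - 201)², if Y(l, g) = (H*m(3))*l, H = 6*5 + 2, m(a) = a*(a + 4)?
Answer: 425638161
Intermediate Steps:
m(a) = a*(4 + a)
H = 32 (H = 30 + 2 = 32)
Y(l, g) = 672*l (Y(l, g) = (32*(3*(4 + 3)))*l = (32*(3*7))*l = (32*21)*l = 672*l)
(Y(31, 12) - 201)² = (672*31 - 201)² = (20832 - 201)² = 20631² = 425638161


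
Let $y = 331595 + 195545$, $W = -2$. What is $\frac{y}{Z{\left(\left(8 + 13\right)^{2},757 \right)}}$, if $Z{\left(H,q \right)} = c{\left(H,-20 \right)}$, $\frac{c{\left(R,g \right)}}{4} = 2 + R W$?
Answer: $- \frac{26357}{176} \approx -149.76$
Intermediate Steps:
$c{\left(R,g \right)} = 8 - 8 R$ ($c{\left(R,g \right)} = 4 \left(2 + R \left(-2\right)\right) = 4 \left(2 - 2 R\right) = 8 - 8 R$)
$Z{\left(H,q \right)} = 8 - 8 H$
$y = 527140$
$\frac{y}{Z{\left(\left(8 + 13\right)^{2},757 \right)}} = \frac{527140}{8 - 8 \left(8 + 13\right)^{2}} = \frac{527140}{8 - 8 \cdot 21^{2}} = \frac{527140}{8 - 3528} = \frac{527140}{-3520} = 527140 \left(- \frac{1}{3520}\right) = - \frac{26357}{176}$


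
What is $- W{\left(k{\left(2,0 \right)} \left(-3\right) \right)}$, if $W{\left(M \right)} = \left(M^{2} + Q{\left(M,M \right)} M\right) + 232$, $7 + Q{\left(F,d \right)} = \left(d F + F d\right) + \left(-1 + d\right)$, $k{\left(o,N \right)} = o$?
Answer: $80$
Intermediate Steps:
$Q{\left(F,d \right)} = -8 + d + 2 F d$ ($Q{\left(F,d \right)} = -7 + \left(\left(d F + F d\right) + \left(-1 + d\right)\right) = -7 + \left(\left(F d + F d\right) + \left(-1 + d\right)\right) = -7 + \left(2 F d + \left(-1 + d\right)\right) = -7 + \left(-1 + d + 2 F d\right) = -8 + d + 2 F d$)
$W{\left(M \right)} = 232 + M^{2} + M \left(-8 + M + 2 M^{2}\right)$ ($W{\left(M \right)} = \left(M^{2} + \left(-8 + M + 2 M M\right) M\right) + 232 = \left(M^{2} + \left(-8 + M + 2 M^{2}\right) M\right) + 232 = \left(M^{2} + M \left(-8 + M + 2 M^{2}\right)\right) + 232 = 232 + M^{2} + M \left(-8 + M + 2 M^{2}\right)$)
$- W{\left(k{\left(2,0 \right)} \left(-3\right) \right)} = - (232 - 8 \cdot 2 \left(-3\right) + 2 \left(2 \left(-3\right)\right)^{2} + 2 \left(2 \left(-3\right)\right)^{3}) = - (232 - -48 + 2 \left(-6\right)^{2} + 2 \left(-6\right)^{3}) = - (232 + 48 + 2 \cdot 36 + 2 \left(-216\right)) = - (232 + 48 + 72 - 432) = \left(-1\right) \left(-80\right) = 80$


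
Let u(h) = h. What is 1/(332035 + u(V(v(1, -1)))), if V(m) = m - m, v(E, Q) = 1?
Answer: 1/332035 ≈ 3.0117e-6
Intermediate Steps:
V(m) = 0
1/(332035 + u(V(v(1, -1)))) = 1/(332035 + 0) = 1/332035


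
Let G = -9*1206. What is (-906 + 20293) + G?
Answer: 8533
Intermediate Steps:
G = -10854
(-906 + 20293) + G = (-906 + 20293) - 10854 = 19387 - 10854 = 8533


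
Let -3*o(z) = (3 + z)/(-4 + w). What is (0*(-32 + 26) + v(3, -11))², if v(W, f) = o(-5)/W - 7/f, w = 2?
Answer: 2704/9801 ≈ 0.27589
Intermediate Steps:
o(z) = ½ + z/6 (o(z) = -(3 + z)/(3*(-4 + 2)) = -(3 + z)/(3*(-2)) = -(3 + z)*(-1)/(3*2) = -(-3/2 - z/2)/3 = ½ + z/6)
v(W, f) = -7/f - 1/(3*W) (v(W, f) = (½ + (⅙)*(-5))/W - 7/f = (½ - ⅚)/W - 7/f = -1/(3*W) - 7/f = -7/f - 1/(3*W))
(0*(-32 + 26) + v(3, -11))² = (0*(-32 + 26) + (-7/(-11) - ⅓/3))² = (0*(-6) + (-7*(-1/11) - ⅓*⅓))² = (0 + (7/11 - ⅑))² = (0 + 52/99)² = (52/99)² = 2704/9801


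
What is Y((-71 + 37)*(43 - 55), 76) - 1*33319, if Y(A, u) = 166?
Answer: -33153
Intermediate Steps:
Y((-71 + 37)*(43 - 55), 76) - 1*33319 = 166 - 1*33319 = 166 - 33319 = -33153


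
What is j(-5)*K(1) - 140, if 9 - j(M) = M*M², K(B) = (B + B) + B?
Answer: 262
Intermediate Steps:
K(B) = 3*B (K(B) = 2*B + B = 3*B)
j(M) = 9 - M³ (j(M) = 9 - M*M² = 9 - M³)
j(-5)*K(1) - 140 = (9 - 1*(-5)³)*(3*1) - 140 = (9 - 1*(-125))*3 - 140 = (9 + 125)*3 - 140 = 134*3 - 140 = 402 - 140 = 262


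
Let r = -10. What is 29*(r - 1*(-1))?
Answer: -261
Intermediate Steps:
29*(r - 1*(-1)) = 29*(-10 - 1*(-1)) = 29*(-10 + 1) = 29*(-9) = -261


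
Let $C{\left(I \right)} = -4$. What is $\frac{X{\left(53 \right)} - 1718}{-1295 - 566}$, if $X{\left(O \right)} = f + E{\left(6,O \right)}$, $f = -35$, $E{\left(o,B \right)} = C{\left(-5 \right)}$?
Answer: $\frac{1757}{1861} \approx 0.94412$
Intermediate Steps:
$E{\left(o,B \right)} = -4$
$X{\left(O \right)} = -39$ ($X{\left(O \right)} = -35 - 4 = -39$)
$\frac{X{\left(53 \right)} - 1718}{-1295 - 566} = \frac{-39 - 1718}{-1295 - 566} = - \frac{1757}{-1861} = \left(-1757\right) \left(- \frac{1}{1861}\right) = \frac{1757}{1861}$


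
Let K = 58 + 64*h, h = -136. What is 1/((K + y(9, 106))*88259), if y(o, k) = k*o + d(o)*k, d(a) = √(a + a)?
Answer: -641/433679836962 - 53*√2/867359673924 ≈ -1.5645e-9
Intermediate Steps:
d(a) = √2*√a (d(a) = √(2*a) = √2*√a)
y(o, k) = k*o + k*√2*√o (y(o, k) = k*o + (√2*√o)*k = k*o + k*√2*√o)
K = -8646 (K = 58 + 64*(-136) = 58 - 8704 = -8646)
1/((K + y(9, 106))*88259) = 1/(-8646 + 106*(9 + √2*√9)*88259) = (1/88259)/(-8646 + 106*(9 + √2*3)) = (1/88259)/(-8646 + 106*(9 + 3*√2)) = (1/88259)/(-8646 + (954 + 318*√2)) = (1/88259)/(-7692 + 318*√2) = 1/(88259*(-7692 + 318*√2))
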